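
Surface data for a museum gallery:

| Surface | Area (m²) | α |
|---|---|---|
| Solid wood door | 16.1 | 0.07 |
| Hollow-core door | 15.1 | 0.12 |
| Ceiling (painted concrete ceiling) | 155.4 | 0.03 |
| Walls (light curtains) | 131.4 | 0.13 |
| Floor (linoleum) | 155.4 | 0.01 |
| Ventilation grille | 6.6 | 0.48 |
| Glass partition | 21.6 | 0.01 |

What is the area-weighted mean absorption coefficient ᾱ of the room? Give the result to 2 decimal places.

Total surface area S = 501.6 m².
Σ(Sᵢαᵢ) = 16.1·0.07 + 15.1·0.12 + 155.4·0.03 + 131.4·0.13 + 155.4·0.01 + 6.6·0.48 + 21.6·0.01 = 29.621.
ᾱ = A/S = 0.06.

0.06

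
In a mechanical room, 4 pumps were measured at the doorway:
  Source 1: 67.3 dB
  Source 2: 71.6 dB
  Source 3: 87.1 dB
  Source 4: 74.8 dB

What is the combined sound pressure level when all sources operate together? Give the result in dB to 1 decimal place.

Σ 10^(Lᵢ/10) = 5.629e+08.
Combined level = 10 log₁₀(5.629e+08) = 87.5 dB.

87.5 dB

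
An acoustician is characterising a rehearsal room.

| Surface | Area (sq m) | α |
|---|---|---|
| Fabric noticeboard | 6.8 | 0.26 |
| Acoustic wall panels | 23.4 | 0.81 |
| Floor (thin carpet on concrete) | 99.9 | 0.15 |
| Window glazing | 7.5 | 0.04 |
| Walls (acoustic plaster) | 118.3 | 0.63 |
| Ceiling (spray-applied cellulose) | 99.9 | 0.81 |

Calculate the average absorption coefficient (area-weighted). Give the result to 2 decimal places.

Total surface area S = 355.8 sq m.
A = 6.8×0.26 + 23.4×0.81 + 99.9×0.15 + 7.5×0.04 + 118.3×0.63 + 99.9×0.81 = 191.455 sabins.
ᾱ = A/S = 0.54.

0.54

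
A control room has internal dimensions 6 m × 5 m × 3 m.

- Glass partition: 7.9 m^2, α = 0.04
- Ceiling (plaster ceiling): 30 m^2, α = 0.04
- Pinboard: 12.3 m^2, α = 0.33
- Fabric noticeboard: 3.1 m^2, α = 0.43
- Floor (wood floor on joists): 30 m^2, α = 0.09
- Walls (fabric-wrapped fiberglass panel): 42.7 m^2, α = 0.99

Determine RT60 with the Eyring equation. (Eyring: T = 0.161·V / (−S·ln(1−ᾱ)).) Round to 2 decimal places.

S = Σ Sᵢ = 126.0 m^2.
Σ(Sᵢαᵢ) = 7.9×0.04 + 30×0.04 + 12.3×0.33 + 3.1×0.43 + 30×0.09 + 42.7×0.99 = 51.881.
Mean coefficient ᾱ = A/S = 0.4118.
Eyring denominator: −S ln(1−ᾱ) = 66.867.
V = 6 × 5 × 3 = 90 m³.
T = 0.161·V/[−S·ln(1−ᾱ)] = 0.161·90/66.867 = 0.22 s.

0.22 s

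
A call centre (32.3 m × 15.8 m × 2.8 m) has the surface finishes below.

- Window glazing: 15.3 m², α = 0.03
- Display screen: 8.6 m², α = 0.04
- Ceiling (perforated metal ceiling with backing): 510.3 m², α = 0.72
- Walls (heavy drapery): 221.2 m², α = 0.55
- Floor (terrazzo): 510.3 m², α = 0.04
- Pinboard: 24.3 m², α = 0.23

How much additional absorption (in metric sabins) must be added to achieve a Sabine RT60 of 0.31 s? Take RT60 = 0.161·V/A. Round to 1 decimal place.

Summing Sᵢαᵢ: 0.459 + 0.344 + 367.416 + 121.660 + 20.412 + 5.589 → A₁ = 515.880 sabins.
V = 1428.952 m³. Required absorption A₂ = 0.161 × 1428.952 / 0.31 = 742.133 sabins.
Additional absorption ΔA = 742.133 − 515.880 = 226.3 sabins.

226.3 sabins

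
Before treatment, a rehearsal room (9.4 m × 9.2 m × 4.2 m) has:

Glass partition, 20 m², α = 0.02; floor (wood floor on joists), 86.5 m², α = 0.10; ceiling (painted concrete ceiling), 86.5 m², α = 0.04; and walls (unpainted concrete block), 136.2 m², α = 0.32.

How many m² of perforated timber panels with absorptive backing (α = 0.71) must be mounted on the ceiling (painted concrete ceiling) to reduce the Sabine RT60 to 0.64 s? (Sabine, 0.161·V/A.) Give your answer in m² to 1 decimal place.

52.7

Total absorption A₁ = 20·0.02 + 86.5·0.10 + 86.5·0.04 + 136.2·0.32
  = 0.400 + 8.650 + 3.460 + 43.584 = 56.094 m² sabins.
Required A₂ = 0.161·363.216/0.64 = 91.372 sabins.
ΔA needed = 91.372 − 56.094 = 35.278 sabins.
Each m² of panel replacing the ceiling (painted concrete ceiling) adds (0.71 − 0.04) = 0.67 sabins.
Area = ΔA/Δα = 35.278/0.67 = 52.7 m².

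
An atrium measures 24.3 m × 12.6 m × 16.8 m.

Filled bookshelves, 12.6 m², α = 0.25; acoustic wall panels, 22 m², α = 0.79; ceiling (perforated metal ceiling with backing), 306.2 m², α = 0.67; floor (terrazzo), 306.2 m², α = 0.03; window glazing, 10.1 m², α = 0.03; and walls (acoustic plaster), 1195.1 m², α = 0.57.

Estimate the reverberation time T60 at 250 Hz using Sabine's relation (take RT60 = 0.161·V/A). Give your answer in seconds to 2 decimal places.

A = Σ Sᵢαᵢ = 12.6·0.25 + 22·0.79 + 306.2·0.67 + 306.2·0.03 + 10.1·0.03 + 1195.1·0.57 = 916.380 sabins.
V = 24.3·12.6·16.8 = 5143.824 m³.
RT60 = 0.161 · V / A = 0.161 × 5143.824 / 916.380 = 0.90 s.

0.90 s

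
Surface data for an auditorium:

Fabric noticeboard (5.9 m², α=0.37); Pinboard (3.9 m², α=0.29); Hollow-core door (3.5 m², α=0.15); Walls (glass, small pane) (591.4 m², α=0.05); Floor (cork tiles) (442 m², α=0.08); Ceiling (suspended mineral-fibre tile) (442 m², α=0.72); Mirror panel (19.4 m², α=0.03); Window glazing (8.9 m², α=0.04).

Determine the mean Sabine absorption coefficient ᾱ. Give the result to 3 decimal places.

0.256

S = Σ Sᵢ = 5.9 + 3.9 + 3.5 + 591.4 + 442 + 442 + 19.4 + 8.9 = 1517.0 m².
Σ(Sᵢαᵢ) = 5.9·0.37 + 3.9·0.29 + 3.5·0.15 + 591.4·0.05 + 442·0.08 + 442·0.72 + 19.4·0.03 + 8.9·0.04 = 387.947.
ᾱ = A/S = 0.256.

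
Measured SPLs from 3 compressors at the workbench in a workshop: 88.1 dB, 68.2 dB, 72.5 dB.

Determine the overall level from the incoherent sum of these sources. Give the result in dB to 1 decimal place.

Σ 10^(Lᵢ/10) = 6.7e+08.
Back to dB: 10·log₁₀ Σ = 88.3 dB.

88.3 dB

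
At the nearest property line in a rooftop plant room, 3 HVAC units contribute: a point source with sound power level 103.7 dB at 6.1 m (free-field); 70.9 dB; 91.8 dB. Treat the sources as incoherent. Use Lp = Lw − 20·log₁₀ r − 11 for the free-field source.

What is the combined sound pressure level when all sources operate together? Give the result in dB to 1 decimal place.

Source at 6.1 m: Lp = 103.7 − 20·log₁₀(6.1) − 11 = 77.0 dB.
Σ 10^(Lᵢ/10) = 1.576e+09.
Combined level = 10 log₁₀(1.576e+09) = 92.0 dB.

92.0 dB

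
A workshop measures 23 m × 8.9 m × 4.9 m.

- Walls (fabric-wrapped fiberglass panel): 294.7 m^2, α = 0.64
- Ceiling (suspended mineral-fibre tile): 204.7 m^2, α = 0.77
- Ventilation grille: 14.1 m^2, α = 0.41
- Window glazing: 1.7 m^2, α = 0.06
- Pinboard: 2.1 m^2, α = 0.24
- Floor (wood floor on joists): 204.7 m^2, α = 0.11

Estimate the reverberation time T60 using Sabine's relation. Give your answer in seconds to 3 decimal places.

Total absorption A = 294.7·0.64 + 204.7·0.77 + 14.1·0.41 + 1.7·0.06 + 2.1·0.24 + 204.7·0.11
  = 188.608 + 157.619 + 5.781 + 0.102 + 0.504 + 22.517 = 375.131 m^2 sabins.
Room volume: 1003.03 m³.
RT60 = 0.161 · V / A = 0.161 × 1003.03 / 375.131 = 0.430 s.

0.430 sec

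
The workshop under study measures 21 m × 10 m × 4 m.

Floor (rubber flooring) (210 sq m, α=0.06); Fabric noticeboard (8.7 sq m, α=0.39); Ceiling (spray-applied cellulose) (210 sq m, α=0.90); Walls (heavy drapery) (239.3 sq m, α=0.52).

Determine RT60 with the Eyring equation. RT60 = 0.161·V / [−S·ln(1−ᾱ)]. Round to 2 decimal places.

0.30 seconds

S = Σ Sᵢ = 668.0 sq m.
Σ(Sᵢαᵢ) = 210×0.06 + 8.7×0.39 + 210×0.90 + 239.3×0.52 = 329.429.
Mean coefficient ᾱ = A/S = 0.4932.
−S·ln(1−ᾱ) = −668.0 × ln(1 − 0.4932) = 453.999.
V = 21 × 10 × 4 = 840 m³.
T = 0.161·V/[−S·ln(1−ᾱ)] = 0.161·840/453.999 = 0.30 s.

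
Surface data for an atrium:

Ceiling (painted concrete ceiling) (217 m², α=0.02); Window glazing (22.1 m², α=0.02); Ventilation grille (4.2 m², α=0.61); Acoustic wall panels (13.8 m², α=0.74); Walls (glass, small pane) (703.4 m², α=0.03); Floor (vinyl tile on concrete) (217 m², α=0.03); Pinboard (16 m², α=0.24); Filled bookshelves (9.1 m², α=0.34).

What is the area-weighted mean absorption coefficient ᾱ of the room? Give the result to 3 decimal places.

0.043

S = Σ Sᵢ = 217 + 22.1 + 4.2 + 13.8 + 703.4 + 217 + 16 + 9.1 = 1202.6 m².
Weighted sum Σ Sα = 52.102.
ᾱ = A/S = 0.043.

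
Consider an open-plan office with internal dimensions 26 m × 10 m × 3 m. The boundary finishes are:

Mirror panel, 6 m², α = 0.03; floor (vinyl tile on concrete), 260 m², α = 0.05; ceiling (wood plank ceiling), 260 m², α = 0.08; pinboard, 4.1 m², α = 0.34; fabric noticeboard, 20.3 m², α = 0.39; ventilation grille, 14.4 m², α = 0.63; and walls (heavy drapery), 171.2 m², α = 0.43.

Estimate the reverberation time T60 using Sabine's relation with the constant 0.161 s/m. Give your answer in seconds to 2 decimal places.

1.00 s

Total absorption A = 6·0.03 + 260·0.05 + 260·0.08 + 4.1·0.34 + 20.3·0.39 + 14.4·0.63 + 171.2·0.43
  = 0.180 + 13.000 + 20.800 + 1.394 + 7.917 + 9.072 + 73.616 = 125.979 m² sabins.
Room volume: 780 m³.
T = 0.161 V/A = 0.161·780/125.979 = 1.00 s.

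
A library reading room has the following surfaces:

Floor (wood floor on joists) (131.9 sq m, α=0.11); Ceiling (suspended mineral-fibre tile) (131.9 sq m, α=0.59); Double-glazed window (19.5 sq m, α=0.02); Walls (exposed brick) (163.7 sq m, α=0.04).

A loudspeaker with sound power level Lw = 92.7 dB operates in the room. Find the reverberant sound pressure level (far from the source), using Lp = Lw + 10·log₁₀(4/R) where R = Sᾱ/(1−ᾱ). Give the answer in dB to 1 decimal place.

A = 99.268 sabins; S = 447.0 sq m.
ᾱ = 99.268/447.0 = 0.2221; R = Sᾱ/(1−ᾱ) = 99.268/(1−0.2221) = 127.610 sq m.
Lp = 92.7 + 10·log₁₀(4/127.610) = 92.7 + (-15.04) = 77.7 dB.

77.7 dB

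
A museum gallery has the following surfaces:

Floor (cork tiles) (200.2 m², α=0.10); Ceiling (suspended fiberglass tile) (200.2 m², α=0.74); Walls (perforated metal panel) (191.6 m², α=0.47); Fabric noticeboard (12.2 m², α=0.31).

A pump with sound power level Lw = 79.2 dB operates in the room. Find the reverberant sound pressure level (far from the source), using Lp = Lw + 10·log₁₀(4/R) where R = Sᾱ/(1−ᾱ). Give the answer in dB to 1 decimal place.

58.6 dB

A = 262.002 sabins; S = 604.2 m².
ᾱ = 262.002/604.2 = 0.4336; R = Sᾱ/(1−ᾱ) = 262.002/(1−0.4336) = 462.574 m².
Lp = 79.2 + 10·log₁₀(4/462.574) = 79.2 + (-20.63) = 58.6 dB.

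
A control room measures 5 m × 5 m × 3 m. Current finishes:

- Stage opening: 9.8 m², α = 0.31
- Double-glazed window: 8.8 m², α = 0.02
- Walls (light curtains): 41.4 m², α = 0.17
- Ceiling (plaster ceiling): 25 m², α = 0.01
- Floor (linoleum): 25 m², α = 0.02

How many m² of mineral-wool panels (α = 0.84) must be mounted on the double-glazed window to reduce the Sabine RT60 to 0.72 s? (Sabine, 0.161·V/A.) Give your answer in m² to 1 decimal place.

Equivalent absorption area: A₁ = 9.8·0.31 + 8.8·0.02 + 41.4·0.17 + 25·0.01 + 25·0.02 = 11.002 m².
V = 75 m³. Target absorption A₂ = 0.161 × 75 / 0.72 = 16.771 sabins.
ΔA needed = 16.771 − 11.002 = 5.769 sabins.
Each m² of panel replacing the double-glazed window adds (0.84 − 0.02) = 0.82 sabins.
Area = ΔA/Δα = 5.769/0.82 = 7.0 m².

7.0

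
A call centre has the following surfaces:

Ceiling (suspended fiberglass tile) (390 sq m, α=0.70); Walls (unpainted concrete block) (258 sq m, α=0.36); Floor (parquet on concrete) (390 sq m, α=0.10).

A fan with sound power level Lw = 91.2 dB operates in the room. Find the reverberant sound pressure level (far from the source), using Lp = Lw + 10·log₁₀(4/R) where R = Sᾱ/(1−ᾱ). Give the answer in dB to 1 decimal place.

Σ(Sᵢαᵢ) = 390×0.70 + 258×0.36 + 390×0.10 = 404.880; total area S = 1038.0 sq m.
ᾱ = 0.3901, so room constant R = A/(1−ᾱ) = 663.847 sq m.
Lp = Lw + 10 log₁₀(4/R) = 91.2 -22.20 = 69.0 dB.

69.0 dB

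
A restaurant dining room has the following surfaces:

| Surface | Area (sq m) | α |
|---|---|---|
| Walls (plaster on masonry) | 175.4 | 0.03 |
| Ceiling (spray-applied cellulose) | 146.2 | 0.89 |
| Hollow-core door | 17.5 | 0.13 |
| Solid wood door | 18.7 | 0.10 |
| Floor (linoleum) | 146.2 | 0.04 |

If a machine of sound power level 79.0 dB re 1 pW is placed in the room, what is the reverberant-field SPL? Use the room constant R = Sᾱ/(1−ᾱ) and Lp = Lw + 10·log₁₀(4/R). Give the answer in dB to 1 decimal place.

Σ(Sᵢαᵢ) = 175.4×0.03 + 146.2×0.89 + 17.5×0.13 + 18.7×0.10 + 146.2×0.04 = 145.373; total area S = 504.0 sq m.
ᾱ = 0.2884, so room constant R = A/(1−ᾱ) = 204.290 sq m.
Lp = 79.0 + 10·log₁₀(4/204.290) = 79.0 + (-17.08) = 61.9 dB.

61.9 dB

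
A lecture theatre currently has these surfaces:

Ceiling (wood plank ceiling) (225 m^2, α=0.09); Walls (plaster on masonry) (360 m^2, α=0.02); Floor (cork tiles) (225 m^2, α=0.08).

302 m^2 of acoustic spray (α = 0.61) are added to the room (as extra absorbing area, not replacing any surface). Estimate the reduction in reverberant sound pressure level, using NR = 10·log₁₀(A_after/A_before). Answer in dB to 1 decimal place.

Summing Sᵢαᵢ: 20.250 + 7.200 + 18.000 → A_before = 45.450 sabins.
Treatment contributes 302·0.61 = 184.220 sabins.
A_after = 45.450 + 184.220 = 229.670 sabins.
Reduction = 10 log₁₀(A_after/A_before) = 10 log₁₀(5.0532) = 7.0 dB.

7.0 dB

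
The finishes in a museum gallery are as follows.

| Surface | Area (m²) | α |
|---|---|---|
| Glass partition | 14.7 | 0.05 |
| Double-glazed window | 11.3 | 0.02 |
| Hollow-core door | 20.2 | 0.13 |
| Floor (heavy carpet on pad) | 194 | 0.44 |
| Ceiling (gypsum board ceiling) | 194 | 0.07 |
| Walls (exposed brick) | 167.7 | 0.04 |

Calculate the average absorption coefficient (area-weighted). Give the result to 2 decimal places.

0.18

Total surface area S = 601.9 m².
A = 14.7×0.05 + 11.3×0.02 + 20.2×0.13 + 194×0.44 + 194×0.07 + 167.7×0.04 = 109.235 sabins.
ᾱ = A/S = 0.18.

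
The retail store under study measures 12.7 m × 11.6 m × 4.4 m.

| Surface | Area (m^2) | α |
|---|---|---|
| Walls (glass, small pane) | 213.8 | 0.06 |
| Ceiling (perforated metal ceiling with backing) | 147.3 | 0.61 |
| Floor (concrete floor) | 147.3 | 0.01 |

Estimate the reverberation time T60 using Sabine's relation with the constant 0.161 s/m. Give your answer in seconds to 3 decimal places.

1.002 s

Equivalent absorption area: A = 213.8·0.06 + 147.3·0.61 + 147.3·0.01 = 104.154 m^2.
Volume V = 12.7 × 11.6 × 4.4 = 648.208 m³.
T = 0.161 V/A = 0.161·648.208/104.154 = 1.002 s.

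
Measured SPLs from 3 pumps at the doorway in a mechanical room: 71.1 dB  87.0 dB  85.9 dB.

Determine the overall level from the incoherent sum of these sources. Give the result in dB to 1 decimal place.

Converting to relative power and adding: 10^(71.1/10) + 10^(87.0/10) + 10^(85.9/10) = 9.031e+08.
L_total = 10·log₁₀(9.031e+08) = 89.6 dB.

89.6 dB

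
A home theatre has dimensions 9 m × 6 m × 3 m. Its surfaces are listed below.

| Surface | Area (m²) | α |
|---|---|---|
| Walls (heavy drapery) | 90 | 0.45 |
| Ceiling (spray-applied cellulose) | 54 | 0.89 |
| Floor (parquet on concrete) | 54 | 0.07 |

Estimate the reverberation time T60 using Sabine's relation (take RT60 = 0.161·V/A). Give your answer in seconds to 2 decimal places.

0.28 s

Summing Sᵢαᵢ: 40.500 + 48.060 + 3.780 → A = 92.340 sabins.
Room volume: 162 m³.
RT60 = 0.161 · V / A = 0.161 × 162 / 92.340 = 0.28 s.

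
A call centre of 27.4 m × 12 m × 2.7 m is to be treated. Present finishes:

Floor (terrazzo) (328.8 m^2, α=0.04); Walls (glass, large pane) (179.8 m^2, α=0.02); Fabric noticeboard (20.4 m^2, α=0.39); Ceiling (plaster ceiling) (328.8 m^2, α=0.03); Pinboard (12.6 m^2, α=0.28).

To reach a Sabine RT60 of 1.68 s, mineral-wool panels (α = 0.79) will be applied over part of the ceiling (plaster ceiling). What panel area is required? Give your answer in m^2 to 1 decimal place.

Total absorption A₁ = 328.8*0.04 + 179.8*0.02 + 20.4*0.39 + 328.8*0.03 + 12.6*0.28
  = 13.152 + 3.596 + 7.956 + 9.864 + 3.528 = 38.096 m^2 sabins.
Required A₂ = 0.161·887.76/1.68 = 85.077 sabins.
Absorption to add: 85.077 − 38.096 = 46.981 sabins.
Each m^2 of panel replacing the ceiling (plaster ceiling) adds (0.79 − 0.03) = 0.76 sabins.
Area = ΔA/Δα = 46.981/0.76 = 61.8 m^2.

61.8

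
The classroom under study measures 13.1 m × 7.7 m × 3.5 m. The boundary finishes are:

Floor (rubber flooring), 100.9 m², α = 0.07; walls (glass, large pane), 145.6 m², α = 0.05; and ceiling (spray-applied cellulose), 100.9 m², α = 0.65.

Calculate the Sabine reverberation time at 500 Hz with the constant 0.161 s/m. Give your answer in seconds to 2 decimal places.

0.71 s

A = Σ Sᵢαᵢ = 100.9*0.07 + 145.6*0.05 + 100.9*0.65 = 79.928 sabins.
Room volume: 353.045 m³.
T = 0.161 V/A = 0.161·353.045/79.928 = 0.71 s.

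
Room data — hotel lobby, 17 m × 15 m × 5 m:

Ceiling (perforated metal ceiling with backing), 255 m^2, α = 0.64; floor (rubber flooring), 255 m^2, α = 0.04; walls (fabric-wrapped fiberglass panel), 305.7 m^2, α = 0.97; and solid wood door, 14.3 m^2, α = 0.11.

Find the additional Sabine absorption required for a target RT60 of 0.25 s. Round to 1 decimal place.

349.6 sabins

A₁ = Σ Sᵢαᵢ = 255·0.64 + 255·0.04 + 305.7·0.97 + 14.3·0.11 = 471.502 sabins.
Target A₂ = 0.161·1275/0.25 = 821.100 sabins (V = 1275 m³).
Additional absorption ΔA = 821.100 − 471.502 = 349.6 sabins.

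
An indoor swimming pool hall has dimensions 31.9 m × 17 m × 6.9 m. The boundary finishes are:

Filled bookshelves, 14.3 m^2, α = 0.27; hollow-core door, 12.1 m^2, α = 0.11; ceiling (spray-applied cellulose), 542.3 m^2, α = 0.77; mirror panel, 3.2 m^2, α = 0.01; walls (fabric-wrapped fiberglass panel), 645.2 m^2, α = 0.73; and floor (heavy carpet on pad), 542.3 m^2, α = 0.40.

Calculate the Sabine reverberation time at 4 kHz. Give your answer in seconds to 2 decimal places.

Summing Sᵢαᵢ: 3.861 + 1.331 + 417.571 + 0.032 + 470.996 + 216.920 → A = 1110.711 sabins.
Volume V = 31.9 × 17 × 6.9 = 3741.87 m³.
Sabine: RT60 = 0.161 × 3741.87 / 1110.711 = 0.54 s.

0.54 s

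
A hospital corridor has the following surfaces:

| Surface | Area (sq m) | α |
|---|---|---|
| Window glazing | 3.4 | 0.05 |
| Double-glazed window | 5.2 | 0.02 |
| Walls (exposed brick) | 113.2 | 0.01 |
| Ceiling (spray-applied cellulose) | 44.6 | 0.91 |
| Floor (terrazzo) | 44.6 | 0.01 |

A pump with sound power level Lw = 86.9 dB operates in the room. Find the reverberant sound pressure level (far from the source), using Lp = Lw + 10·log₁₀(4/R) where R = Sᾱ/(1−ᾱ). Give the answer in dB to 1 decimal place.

Σ(Sᵢαᵢ) = 3.4×0.05 + 5.2×0.02 + 113.2×0.01 + 44.6×0.91 + 44.6×0.01 = 42.438; total area S = 211.0 sq m.
ᾱ = 0.2011, so room constant R = A/(1−ᾱ) = 53.121 sq m.
Lp = Lw + 10 log₁₀(4/R) = 86.9 -11.23 = 75.7 dB.

75.7 dB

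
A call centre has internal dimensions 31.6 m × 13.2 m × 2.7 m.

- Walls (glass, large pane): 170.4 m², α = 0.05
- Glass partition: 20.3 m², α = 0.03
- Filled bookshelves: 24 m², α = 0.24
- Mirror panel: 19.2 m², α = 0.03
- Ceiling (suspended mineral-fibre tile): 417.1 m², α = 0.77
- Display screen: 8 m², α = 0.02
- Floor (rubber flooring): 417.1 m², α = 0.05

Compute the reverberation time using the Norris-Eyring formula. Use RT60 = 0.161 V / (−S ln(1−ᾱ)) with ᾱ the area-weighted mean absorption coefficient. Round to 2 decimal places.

Total surface area S = 170.4 + 20.3 + 24 + 19.2 + 417.1 + 8 + 417.1 = 1076.1 m².
Absorption A = 170.4·0.05 + 20.3·0.03 + 24·0.24 + 19.2·0.03 + 417.1·0.77 + 8·0.02 + 417.1·0.05 = 357.647 sabins.
Mean coefficient ᾱ = A/S = 0.3324.
Eyring denominator: −S ln(1−ᾱ) = 434.816.
V = 31.6 × 13.2 × 2.7 = 1126.224 m³.
T = 0.161·V/[−S·ln(1−ᾱ)] = 0.161·1126.224/434.816 = 0.42 s.

0.42 s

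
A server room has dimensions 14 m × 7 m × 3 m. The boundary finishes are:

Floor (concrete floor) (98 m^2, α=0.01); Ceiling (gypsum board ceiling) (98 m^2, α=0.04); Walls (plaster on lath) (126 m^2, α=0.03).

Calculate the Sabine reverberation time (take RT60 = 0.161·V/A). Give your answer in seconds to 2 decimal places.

A = Σ Sᵢαᵢ = 98·0.01 + 98·0.04 + 126·0.03 = 8.680 sabins.
Room volume: 294 m³.
Sabine: RT60 = 0.161 × 294 / 8.680 = 5.45 s.

5.45 s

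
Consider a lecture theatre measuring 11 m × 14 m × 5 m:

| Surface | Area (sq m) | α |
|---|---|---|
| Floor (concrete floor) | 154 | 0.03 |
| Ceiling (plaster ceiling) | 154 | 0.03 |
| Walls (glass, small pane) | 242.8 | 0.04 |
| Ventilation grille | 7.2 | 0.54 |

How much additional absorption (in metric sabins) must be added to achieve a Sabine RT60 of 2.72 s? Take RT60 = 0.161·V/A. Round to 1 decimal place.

Equivalent absorption area: A₁ = 154*0.03 + 154*0.03 + 242.8*0.04 + 7.2*0.54 = 22.840 sq m.
V = 770 m³. Required absorption A₂ = 0.161 × 770 / 2.72 = 45.577 sabins.
ΔA = A₂ − A₁ = 45.577 − 22.840 = 22.7 sabins.

22.7 sabins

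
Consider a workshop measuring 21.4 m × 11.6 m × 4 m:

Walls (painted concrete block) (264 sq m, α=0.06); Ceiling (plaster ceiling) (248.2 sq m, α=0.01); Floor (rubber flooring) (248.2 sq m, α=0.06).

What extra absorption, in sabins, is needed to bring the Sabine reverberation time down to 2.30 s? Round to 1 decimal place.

Total absorption A₁ = 264×0.06 + 248.2×0.01 + 248.2×0.06
  = 15.840 + 2.482 + 14.892 = 33.214 sq m sabins.
For T = 2.30 s, need A₂ = 0.161·V/T = 0.161·992.96/2.30 = 69.507 sabins.
ΔA = A₂ − A₁ = 69.507 − 33.214 = 36.3 sabins.

36.3 sabins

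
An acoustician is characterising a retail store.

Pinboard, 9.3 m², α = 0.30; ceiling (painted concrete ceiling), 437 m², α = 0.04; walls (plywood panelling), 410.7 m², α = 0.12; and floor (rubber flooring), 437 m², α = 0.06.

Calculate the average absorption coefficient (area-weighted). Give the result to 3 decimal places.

Total surface area S = 1294.0 m².
Σ(Sᵢαᵢ) = 9.3×0.30 + 437×0.04 + 410.7×0.12 + 437×0.06 = 95.774.
ᾱ = A/S = 0.074.

0.074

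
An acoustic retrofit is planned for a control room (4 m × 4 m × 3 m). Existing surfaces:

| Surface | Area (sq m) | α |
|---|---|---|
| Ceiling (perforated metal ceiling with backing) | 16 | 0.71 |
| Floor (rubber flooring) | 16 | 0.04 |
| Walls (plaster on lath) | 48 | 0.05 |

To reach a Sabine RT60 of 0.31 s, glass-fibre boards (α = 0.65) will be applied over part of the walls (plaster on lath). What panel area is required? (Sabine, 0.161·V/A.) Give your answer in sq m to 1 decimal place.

Equivalent absorption area: A₁ = 16×0.71 + 16×0.04 + 48×0.05 = 14.400 sq m.
V = 48 m³. Target absorption A₂ = 0.161 × 48 / 0.31 = 24.929 sabins.
Absorption to add: 24.929 − 14.400 = 10.529 sabins.
Each sq m of panel replacing the walls (plaster on lath) adds (0.65 − 0.05) = 0.60 sabins.
Area = ΔA/Δα = 10.529/0.60 = 17.5 sq m.

17.5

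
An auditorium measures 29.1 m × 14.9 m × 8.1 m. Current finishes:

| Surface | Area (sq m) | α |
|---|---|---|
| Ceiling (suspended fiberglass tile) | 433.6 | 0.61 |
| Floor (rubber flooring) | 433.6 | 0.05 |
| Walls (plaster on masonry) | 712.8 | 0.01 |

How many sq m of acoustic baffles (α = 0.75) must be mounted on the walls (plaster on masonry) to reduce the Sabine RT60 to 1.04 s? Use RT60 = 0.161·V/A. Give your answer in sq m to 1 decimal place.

Equivalent absorption area: A₁ = 433.6*0.61 + 433.6*0.05 + 712.8*0.01 = 293.304 sq m.
V = 3512.079 m³. Target absorption A₂ = 0.161 × 3512.079 / 1.04 = 543.697 sabins.
ΔA needed = 543.697 − 293.304 = 250.393 sabins.
Each sq m of panel replacing the walls (plaster on masonry) adds (0.75 − 0.01) = 0.74 sabins.
Panel area = 250.393 / 0.74 = 338.4 sq m.

338.4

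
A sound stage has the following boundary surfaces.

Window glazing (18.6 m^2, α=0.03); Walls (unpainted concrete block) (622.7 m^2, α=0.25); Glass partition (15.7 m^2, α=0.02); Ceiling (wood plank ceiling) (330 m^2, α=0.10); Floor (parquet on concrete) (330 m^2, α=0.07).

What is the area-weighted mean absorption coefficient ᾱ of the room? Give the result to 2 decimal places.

S = Σ Sᵢ = 18.6 + 622.7 + 15.7 + 330 + 330 = 1317.0 m^2.
A = 18.6*0.03 + 622.7*0.25 + 15.7*0.02 + 330*0.10 + 330*0.07 = 212.647 sabins.
ᾱ = 212.647 / 1317.0 = 0.16.

0.16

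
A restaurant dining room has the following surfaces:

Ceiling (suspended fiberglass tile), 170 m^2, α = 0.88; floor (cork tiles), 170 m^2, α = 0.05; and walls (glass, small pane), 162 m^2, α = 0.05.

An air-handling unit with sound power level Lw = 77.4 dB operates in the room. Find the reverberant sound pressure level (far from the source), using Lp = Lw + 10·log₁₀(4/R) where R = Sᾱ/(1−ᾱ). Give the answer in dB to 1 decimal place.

A = 166.200 sabins; S = 502.0 m^2.
ᾱ = 166.200/502.0 = 0.3311; R = Sᾱ/(1−ᾱ) = 166.200/(1−0.3311) = 248.468 m^2.
Lp = 77.4 + 10·log₁₀(4/248.468) = 77.4 + (-17.93) = 59.5 dB.

59.5 dB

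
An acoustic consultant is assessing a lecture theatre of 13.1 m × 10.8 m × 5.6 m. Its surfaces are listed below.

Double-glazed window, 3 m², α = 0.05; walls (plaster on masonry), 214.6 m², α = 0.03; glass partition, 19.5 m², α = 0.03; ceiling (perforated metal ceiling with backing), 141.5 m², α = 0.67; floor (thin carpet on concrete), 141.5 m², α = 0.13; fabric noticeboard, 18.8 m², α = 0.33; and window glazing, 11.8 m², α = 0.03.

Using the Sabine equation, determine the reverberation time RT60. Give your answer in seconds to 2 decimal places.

1.00 sec

Equivalent absorption area: A = 3×0.05 + 214.6×0.03 + 19.5×0.03 + 141.5×0.67 + 141.5×0.13 + 18.8×0.33 + 11.8×0.03 = 126.931 m².
Volume V = 13.1 × 10.8 × 5.6 = 792.288 m³.
T = 0.161 V/A = 0.161·792.288/126.931 = 1.00 s.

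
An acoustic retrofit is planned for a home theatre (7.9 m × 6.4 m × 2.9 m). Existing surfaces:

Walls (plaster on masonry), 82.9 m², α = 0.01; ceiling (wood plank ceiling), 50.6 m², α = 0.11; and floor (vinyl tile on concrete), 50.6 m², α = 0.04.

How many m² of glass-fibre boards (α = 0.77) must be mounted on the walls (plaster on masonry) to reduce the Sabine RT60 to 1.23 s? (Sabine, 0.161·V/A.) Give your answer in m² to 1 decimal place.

Summing Sᵢαᵢ: 0.829 + 5.566 + 2.024 → A₁ = 8.419 sabins.
V = 146.624 m³. Target absorption A₂ = 0.161 × 146.624 / 1.23 = 19.192 sabins.
ΔA needed = 19.192 − 8.419 = 10.773 sabins.
Net gain per m²: Δα = 0.77 − 0.01 = 0.76.
Panel area = 10.773 / 0.76 = 14.2 m².

14.2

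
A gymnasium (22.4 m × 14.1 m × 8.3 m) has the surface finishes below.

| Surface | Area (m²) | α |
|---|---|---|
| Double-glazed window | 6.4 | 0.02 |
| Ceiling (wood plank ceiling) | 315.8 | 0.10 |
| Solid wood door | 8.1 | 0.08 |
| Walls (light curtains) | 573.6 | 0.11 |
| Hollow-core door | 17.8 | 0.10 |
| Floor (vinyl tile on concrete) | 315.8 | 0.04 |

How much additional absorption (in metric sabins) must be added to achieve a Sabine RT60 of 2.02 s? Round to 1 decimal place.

A₁ = Σ Sᵢαᵢ = 6.4×0.02 + 315.8×0.10 + 8.1×0.08 + 573.6×0.11 + 17.8×0.10 + 315.8×0.04 = 109.864 sabins.
For T = 2.02 s, need A₂ = 0.161·V/T = 0.161·2621.472/2.02 = 208.939 sabins.
Shortfall: 208.939 − 109.864 = 99.1 sabins.

99.1 sabins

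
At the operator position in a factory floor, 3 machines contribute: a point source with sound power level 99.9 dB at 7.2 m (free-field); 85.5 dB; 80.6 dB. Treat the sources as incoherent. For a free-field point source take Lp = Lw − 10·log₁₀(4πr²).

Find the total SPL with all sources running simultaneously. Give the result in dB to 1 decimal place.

86.9 dB

Source at 7.2 m: Lp = 99.9 − 10·log₁₀(4π·7.2²) = 99.9 − 10·log₁₀(651.441) = 71.8 dB.
Σ 10^(Lᵢ/10) = 4.848e+08.
Combined level = 10 log₁₀(4.848e+08) = 86.9 dB.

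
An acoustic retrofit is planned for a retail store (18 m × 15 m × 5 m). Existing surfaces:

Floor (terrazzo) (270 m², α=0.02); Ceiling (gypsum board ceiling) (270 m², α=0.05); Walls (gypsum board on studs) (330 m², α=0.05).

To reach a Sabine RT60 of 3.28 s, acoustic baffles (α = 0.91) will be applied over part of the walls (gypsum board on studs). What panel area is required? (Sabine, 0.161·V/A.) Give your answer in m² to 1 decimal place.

Total absorption A₁ = 270·0.02 + 270·0.05 + 330·0.05
  = 5.400 + 13.500 + 16.500 = 35.400 m² sabins.
Required A₂ = 0.161·1350/3.28 = 66.265 sabins.
ΔA needed = 66.265 − 35.400 = 30.865 sabins.
Net gain per m²: Δα = 0.91 − 0.05 = 0.86.
Panel area = 30.865 / 0.86 = 35.9 m².

35.9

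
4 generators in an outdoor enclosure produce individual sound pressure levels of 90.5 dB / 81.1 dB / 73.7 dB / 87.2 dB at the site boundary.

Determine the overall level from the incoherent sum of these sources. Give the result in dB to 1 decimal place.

Converting to relative power and adding: 10^(90.5/10) + 10^(81.1/10) + 10^(73.7/10) + 10^(87.2/10) = 1.799e+09.
Back to dB: 10·log₁₀ Σ = 92.6 dB.

92.6 dB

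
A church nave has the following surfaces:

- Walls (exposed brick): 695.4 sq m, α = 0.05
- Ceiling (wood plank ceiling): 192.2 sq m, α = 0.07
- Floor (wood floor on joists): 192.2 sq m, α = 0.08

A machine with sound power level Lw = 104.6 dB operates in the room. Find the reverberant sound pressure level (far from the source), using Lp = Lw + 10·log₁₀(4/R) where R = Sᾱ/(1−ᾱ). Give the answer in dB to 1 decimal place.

Σ(Sᵢαᵢ) = 695.4·0.05 + 192.2·0.07 + 192.2·0.08 = 63.600; total area S = 1079.8 sq m.
ᾱ = 0.0589, so room constant R = A/(1−ᾱ) = 67.580 sq m.
Lp = 104.6 + 10·log₁₀(4/67.580) = 104.6 + (-12.28) = 92.3 dB.

92.3 dB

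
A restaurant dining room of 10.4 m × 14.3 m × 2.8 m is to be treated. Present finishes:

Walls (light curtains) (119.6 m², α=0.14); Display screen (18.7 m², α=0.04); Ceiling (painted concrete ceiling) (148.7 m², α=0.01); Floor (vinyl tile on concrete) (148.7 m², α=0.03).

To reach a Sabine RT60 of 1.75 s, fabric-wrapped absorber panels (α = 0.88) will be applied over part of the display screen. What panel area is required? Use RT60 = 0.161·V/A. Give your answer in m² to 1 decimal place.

Equivalent absorption area: A₁ = 119.6×0.14 + 18.7×0.04 + 148.7×0.01 + 148.7×0.03 = 23.440 m².
Required A₂ = 0.161·416.416/1.75 = 38.310 sabins.
Absorption to add: 38.310 − 23.440 = 14.870 sabins.
Net gain per m²: Δα = 0.88 − 0.04 = 0.84.
Panel area = 14.870 / 0.84 = 17.7 m².

17.7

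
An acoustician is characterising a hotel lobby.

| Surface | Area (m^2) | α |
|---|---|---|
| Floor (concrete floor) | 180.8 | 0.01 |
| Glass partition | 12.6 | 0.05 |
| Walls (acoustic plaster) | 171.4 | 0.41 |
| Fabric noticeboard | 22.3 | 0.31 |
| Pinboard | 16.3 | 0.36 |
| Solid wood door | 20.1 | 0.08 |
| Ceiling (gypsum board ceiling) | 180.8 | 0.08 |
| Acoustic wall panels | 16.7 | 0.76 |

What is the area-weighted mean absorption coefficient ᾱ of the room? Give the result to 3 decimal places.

0.184

S = Σ Sᵢ = 180.8 + 12.6 + 171.4 + 22.3 + 16.3 + 20.1 + 180.8 + 16.7 = 621.0 m^2.
A = 180.8*0.01 + 12.6*0.05 + 171.4*0.41 + 22.3*0.31 + 16.3*0.36 + 20.1*0.08 + 180.8*0.08 + 16.7*0.76 = 114.257 sabins.
ᾱ = 114.257 / 621.0 = 0.184.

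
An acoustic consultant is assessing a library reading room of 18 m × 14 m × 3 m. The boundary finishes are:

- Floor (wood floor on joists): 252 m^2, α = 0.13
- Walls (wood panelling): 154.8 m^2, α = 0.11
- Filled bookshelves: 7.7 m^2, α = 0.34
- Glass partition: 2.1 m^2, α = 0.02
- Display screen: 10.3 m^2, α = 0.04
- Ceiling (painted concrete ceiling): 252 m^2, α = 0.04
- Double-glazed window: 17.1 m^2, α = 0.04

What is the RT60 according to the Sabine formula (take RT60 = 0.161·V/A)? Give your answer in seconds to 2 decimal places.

Equivalent absorption area: A = 252·0.13 + 154.8·0.11 + 7.7·0.34 + 2.1·0.02 + 10.3·0.04 + 252·0.04 + 17.1·0.04 = 63.624 m^2.
V = 18·14·3 = 756 m³.
Sabine: RT60 = 0.161 × 756 / 63.624 = 1.91 s.

1.91 s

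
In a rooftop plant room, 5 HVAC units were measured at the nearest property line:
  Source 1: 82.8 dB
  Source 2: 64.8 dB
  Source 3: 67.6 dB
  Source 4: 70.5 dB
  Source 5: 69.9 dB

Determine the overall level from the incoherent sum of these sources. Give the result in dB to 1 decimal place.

83.4 dB

Sum in the linear (power) domain: Σ 10^(Lᵢ/10) = 10^(82.8/10) + 10^(64.8/10) + 10^(67.6/10) + 10^(70.5/10) + 10^(69.9/10) = 2.203e+08.
Back to dB: 10·log₁₀ Σ = 83.4 dB.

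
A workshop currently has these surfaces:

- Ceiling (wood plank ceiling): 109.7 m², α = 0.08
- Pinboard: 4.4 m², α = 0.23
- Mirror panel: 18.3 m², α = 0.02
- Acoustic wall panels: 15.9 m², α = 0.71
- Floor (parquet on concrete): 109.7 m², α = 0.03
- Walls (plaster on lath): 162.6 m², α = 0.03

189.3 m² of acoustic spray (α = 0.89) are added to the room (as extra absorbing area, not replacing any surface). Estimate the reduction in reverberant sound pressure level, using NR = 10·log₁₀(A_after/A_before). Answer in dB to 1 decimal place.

8.3 dB

Total absorption A_before = 109.7*0.08 + 4.4*0.23 + 18.3*0.02 + 15.9*0.71 + 109.7*0.03 + 162.6*0.03
  = 8.776 + 1.012 + 0.366 + 11.289 + 3.291 + 4.878 = 29.612 m² sabins.
Treatment contributes 189.3·0.89 = 168.477 sabins.
New total A_after = 198.089 sabins.
NR = 10·log₁₀(198.089/29.612) = 8.3 dB.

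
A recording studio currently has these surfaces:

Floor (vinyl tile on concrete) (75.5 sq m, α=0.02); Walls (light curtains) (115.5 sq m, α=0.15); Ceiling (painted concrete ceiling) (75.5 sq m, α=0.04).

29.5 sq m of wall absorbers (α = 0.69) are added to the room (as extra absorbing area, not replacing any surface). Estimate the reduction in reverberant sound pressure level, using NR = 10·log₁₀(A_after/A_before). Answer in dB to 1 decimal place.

2.9 dB

A_before = Σ Sᵢαᵢ = 75.5×0.02 + 115.5×0.15 + 75.5×0.04 = 21.855 sabins.
Treatment contributes 29.5·0.69 = 20.355 sabins.
New total A_after = 42.210 sabins.
Reduction = 10 log₁₀(A_after/A_before) = 10 log₁₀(1.9314) = 2.9 dB.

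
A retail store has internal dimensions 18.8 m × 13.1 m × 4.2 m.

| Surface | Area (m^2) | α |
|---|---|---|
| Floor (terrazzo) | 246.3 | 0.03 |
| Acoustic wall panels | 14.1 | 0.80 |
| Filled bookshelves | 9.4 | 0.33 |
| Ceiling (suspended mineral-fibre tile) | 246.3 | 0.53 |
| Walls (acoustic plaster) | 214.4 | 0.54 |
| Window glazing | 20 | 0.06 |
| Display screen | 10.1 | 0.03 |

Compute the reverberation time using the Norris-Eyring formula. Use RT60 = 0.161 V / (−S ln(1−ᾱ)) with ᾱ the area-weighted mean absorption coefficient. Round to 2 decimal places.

Total surface area S = 246.3 + 14.1 + 9.4 + 246.3 + 214.4 + 20 + 10.1 = 760.6 m^2.
Σ(Sᵢαᵢ) = 246.3·0.03 + 14.1·0.80 + 9.4·0.33 + 246.3·0.53 + 214.4·0.54 + 20·0.06 + 10.1·0.03 = 269.589.
Mean coefficient ᾱ = A/S = 0.3544.
Eyring denominator: −S ln(1−ᾱ) = 332.820.
V = 18.8 × 13.1 × 4.2 = 1034.376 m³.
T = 0.161·V/[−S·ln(1−ᾱ)] = 0.161·1034.376/332.820 = 0.50 s.

0.50 seconds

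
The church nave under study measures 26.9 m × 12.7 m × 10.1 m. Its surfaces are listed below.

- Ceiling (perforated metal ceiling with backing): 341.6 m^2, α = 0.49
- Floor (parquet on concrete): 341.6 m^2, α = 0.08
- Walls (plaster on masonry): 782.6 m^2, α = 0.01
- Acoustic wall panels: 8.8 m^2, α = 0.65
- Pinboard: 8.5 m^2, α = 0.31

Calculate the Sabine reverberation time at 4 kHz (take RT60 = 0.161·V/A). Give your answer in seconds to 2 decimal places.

2.63 s

Total absorption A = 341.6×0.49 + 341.6×0.08 + 782.6×0.01 + 8.8×0.65 + 8.5×0.31
  = 167.384 + 27.328 + 7.826 + 5.720 + 2.635 = 210.893 m^2 sabins.
Room volume: 3450.463 m³.
RT60 = 0.161 · V / A = 0.161 × 3450.463 / 210.893 = 2.63 s.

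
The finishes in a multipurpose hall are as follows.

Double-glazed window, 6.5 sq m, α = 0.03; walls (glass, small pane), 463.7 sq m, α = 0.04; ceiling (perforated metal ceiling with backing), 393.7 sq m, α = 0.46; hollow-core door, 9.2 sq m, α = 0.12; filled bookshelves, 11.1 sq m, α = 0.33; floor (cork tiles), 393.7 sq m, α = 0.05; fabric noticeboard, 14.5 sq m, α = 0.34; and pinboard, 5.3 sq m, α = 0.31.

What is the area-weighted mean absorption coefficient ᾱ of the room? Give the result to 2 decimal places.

0.18

S = Σ Sᵢ = 6.5 + 463.7 + 393.7 + 9.2 + 11.1 + 393.7 + 14.5 + 5.3 = 1297.7 sq m.
A = 6.5*0.03 + 463.7*0.04 + 393.7*0.46 + 9.2*0.12 + 11.1*0.33 + 393.7*0.05 + 14.5*0.34 + 5.3*0.31 = 230.870 sabins.
ᾱ = 230.870 / 1297.7 = 0.18.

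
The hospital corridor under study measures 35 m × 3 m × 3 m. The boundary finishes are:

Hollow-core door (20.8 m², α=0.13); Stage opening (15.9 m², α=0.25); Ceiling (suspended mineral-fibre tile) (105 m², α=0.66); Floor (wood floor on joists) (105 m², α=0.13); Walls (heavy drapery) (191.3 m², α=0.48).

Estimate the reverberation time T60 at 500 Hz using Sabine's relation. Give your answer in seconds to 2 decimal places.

0.28 seconds

Summing Sᵢαᵢ: 2.704 + 3.975 + 69.300 + 13.650 + 91.824 → A = 181.453 sabins.
Volume V = 35 × 3 × 3 = 315 m³.
T = 0.161 V/A = 0.161·315/181.453 = 0.28 s.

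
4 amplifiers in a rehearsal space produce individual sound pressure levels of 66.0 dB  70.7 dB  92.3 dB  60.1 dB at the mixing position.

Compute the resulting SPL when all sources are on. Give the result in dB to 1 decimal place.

Converting to relative power and adding: 10^(66.0/10) + 10^(70.7/10) + 10^(92.3/10) + 10^(60.1/10) = 1.715e+09.
Back to dB: 10·log₁₀ Σ = 92.3 dB.

92.3 dB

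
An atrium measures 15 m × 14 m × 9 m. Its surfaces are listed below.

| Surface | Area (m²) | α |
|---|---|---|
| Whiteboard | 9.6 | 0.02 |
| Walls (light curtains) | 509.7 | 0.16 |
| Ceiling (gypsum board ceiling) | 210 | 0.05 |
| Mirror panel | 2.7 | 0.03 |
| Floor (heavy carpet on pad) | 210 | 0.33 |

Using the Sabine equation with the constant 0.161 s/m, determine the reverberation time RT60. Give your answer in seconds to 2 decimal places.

1.88 seconds

Summing Sᵢαᵢ: 0.192 + 81.552 + 10.500 + 0.081 + 69.300 → A = 161.625 sabins.
Volume V = 15 × 14 × 9 = 1890 m³.
T = 0.161 V/A = 0.161·1890/161.625 = 1.88 s.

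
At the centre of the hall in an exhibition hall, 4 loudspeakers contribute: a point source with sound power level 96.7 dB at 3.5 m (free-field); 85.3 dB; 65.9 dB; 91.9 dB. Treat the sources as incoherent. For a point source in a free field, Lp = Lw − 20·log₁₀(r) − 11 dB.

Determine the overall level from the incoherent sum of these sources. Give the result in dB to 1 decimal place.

Source at 3.5 m: Lp = 96.7 − 20·log₁₀(3.5) − 11 = 74.8 dB.
Converting to relative power and adding: 10^(74.8/10) + 10^(85.3/10) + 10^(65.9/10) + 10^(91.9/10) = 1.922e+09.
L_total = 10·log₁₀(1.922e+09) = 92.8 dB.

92.8 dB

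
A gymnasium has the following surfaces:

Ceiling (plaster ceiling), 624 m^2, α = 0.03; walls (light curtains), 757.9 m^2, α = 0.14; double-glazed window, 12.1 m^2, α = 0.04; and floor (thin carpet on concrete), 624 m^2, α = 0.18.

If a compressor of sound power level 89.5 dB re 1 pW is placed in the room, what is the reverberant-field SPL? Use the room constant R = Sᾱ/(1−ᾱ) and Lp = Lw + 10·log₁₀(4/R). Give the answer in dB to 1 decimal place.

Σ(Sᵢαᵢ) = 624·0.03 + 757.9·0.14 + 12.1·0.04 + 624·0.18 = 237.630; total area S = 2018.0 m^2.
ᾱ = 0.1178, so room constant R = A/(1−ᾱ) = 269.361 m^2.
Lp = 89.5 + 10·log₁₀(4/269.361) = 89.5 + (-18.28) = 71.2 dB.

71.2 dB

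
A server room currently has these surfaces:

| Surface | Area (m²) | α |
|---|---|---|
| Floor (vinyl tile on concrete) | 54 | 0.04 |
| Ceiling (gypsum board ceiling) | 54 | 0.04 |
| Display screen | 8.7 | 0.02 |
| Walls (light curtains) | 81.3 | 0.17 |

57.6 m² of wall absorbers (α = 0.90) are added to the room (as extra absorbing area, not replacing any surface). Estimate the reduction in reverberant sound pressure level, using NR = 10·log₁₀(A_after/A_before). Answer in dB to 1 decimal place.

Summing Sᵢαᵢ: 2.160 + 2.160 + 0.174 + 13.821 → A_before = 18.315 sabins.
Added absorption = 57.6 × 0.90 = 51.840 sabins.
A_after = 18.315 + 51.840 = 70.155 sabins.
NR = 10·log₁₀(70.155/18.315) = 5.8 dB.

5.8 dB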